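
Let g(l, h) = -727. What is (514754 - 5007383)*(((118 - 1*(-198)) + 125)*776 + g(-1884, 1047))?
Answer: -1534183384581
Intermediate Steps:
(514754 - 5007383)*(((118 - 1*(-198)) + 125)*776 + g(-1884, 1047)) = (514754 - 5007383)*(((118 - 1*(-198)) + 125)*776 - 727) = -4492629*(((118 + 198) + 125)*776 - 727) = -4492629*((316 + 125)*776 - 727) = -4492629*(441*776 - 727) = -4492629*(342216 - 727) = -4492629*341489 = -1534183384581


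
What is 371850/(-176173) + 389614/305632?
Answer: -22504895989/26922053168 ≈ -0.83593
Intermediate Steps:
371850/(-176173) + 389614/305632 = 371850*(-1/176173) + 389614*(1/305632) = -371850/176173 + 194807/152816 = -22504895989/26922053168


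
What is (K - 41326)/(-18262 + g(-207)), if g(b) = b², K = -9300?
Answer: -50626/24587 ≈ -2.0591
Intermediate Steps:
(K - 41326)/(-18262 + g(-207)) = (-9300 - 41326)/(-18262 + (-207)²) = -50626/(-18262 + 42849) = -50626/24587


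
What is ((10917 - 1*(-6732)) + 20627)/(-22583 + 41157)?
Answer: 19138/9287 ≈ 2.0607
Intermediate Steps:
((10917 - 1*(-6732)) + 20627)/(-22583 + 41157) = ((10917 + 6732) + 20627)/18574 = (17649 + 20627)*(1/18574) = 38276*(1/18574) = 19138/9287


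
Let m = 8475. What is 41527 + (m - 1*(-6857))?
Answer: 56859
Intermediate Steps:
41527 + (m - 1*(-6857)) = 41527 + (8475 - 1*(-6857)) = 41527 + (8475 + 6857) = 41527 + 15332 = 56859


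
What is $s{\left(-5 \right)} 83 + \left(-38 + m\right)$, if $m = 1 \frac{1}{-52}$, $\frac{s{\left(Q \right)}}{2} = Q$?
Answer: $- \frac{45137}{52} \approx -868.02$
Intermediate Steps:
$s{\left(Q \right)} = 2 Q$
$m = - \frac{1}{52}$ ($m = 1 \left(- \frac{1}{52}\right) = - \frac{1}{52} \approx -0.019231$)
$s{\left(-5 \right)} 83 + \left(-38 + m\right) = 2 \left(-5\right) 83 - \frac{1977}{52} = \left(-10\right) 83 - \frac{1977}{52} = -830 - \frac{1977}{52} = - \frac{45137}{52}$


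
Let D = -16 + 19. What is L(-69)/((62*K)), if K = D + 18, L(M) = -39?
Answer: -13/434 ≈ -0.029954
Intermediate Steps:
D = 3
K = 21 (K = 3 + 18 = 21)
L(-69)/((62*K)) = -39/(62*21) = -39/1302 = -39*1/1302 = -13/434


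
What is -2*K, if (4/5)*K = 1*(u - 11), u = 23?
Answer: -30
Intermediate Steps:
K = 15 (K = 5*(1*(23 - 11))/4 = 5*(1*12)/4 = (5/4)*12 = 15)
-2*K = -2*15 = -30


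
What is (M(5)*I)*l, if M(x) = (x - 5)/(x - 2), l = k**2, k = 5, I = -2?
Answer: 0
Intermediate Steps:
l = 25 (l = 5**2 = 25)
M(x) = (-5 + x)/(-2 + x)
(M(5)*I)*l = (((-5 + 5)/(-2 + 5))*(-2))*25 = ((0/3)*(-2))*25 = (((1/3)*0)*(-2))*25 = (0*(-2))*25 = 0*25 = 0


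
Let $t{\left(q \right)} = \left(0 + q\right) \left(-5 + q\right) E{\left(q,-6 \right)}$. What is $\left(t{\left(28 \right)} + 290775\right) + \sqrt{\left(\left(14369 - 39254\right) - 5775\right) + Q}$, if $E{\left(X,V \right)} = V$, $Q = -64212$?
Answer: $286911 + 2 i \sqrt{23718} \approx 2.8691 \cdot 10^{5} + 308.01 i$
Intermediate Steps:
$t{\left(q \right)} = - 6 q \left(-5 + q\right)$ ($t{\left(q \right)} = \left(0 + q\right) \left(-5 + q\right) \left(-6\right) = q \left(-5 + q\right) \left(-6\right) = - 6 q \left(-5 + q\right)$)
$\left(t{\left(28 \right)} + 290775\right) + \sqrt{\left(\left(14369 - 39254\right) - 5775\right) + Q} = \left(6 \cdot 28 \left(5 - 28\right) + 290775\right) + \sqrt{\left(\left(14369 - 39254\right) - 5775\right) - 64212} = \left(6 \cdot 28 \left(5 - 28\right) + 290775\right) + \sqrt{\left(-24885 - 5775\right) - 64212} = \left(6 \cdot 28 \left(-23\right) + 290775\right) + \sqrt{-30660 - 64212} = \left(-3864 + 290775\right) + \sqrt{-94872} = 286911 + 2 i \sqrt{23718}$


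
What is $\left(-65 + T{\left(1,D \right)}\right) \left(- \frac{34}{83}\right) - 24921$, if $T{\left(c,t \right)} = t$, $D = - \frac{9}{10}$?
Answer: $- \frac{10331012}{415} \approx -24894.0$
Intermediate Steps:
$D = - \frac{9}{10}$ ($D = \left(-9\right) \frac{1}{10} = - \frac{9}{10} \approx -0.9$)
$\left(-65 + T{\left(1,D \right)}\right) \left(- \frac{34}{83}\right) - 24921 = \left(-65 - \frac{9}{10}\right) \left(- \frac{34}{83}\right) - 24921 = - \frac{659 \left(\left(-34\right) \frac{1}{83}\right)}{10} - 24921 = \left(- \frac{659}{10}\right) \left(- \frac{34}{83}\right) - 24921 = \frac{11203}{415} - 24921 = - \frac{10331012}{415}$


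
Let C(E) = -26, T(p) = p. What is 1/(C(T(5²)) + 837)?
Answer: 1/811 ≈ 0.0012330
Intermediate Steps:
1/(C(T(5²)) + 837) = 1/(-26 + 837) = 1/811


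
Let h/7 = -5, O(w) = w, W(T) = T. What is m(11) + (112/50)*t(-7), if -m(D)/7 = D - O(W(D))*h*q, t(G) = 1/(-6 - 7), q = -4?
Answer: 3478419/325 ≈ 10703.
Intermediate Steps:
h = -35 (h = 7*(-5) = -35)
t(G) = -1/13 (t(G) = 1/(-13) = -1/13)
m(D) = 973*D (m(D) = -7*(D - D*(-35)*(-4)) = -7*(D - (-35*D)*(-4)) = -7*(D - 140*D) = -(-973)*D = 973*D)
m(11) + (112/50)*t(-7) = 973*11 + (112/50)*(-1/13) = 10703 + (112*(1/50))*(-1/13) = 10703 + (56/25)*(-1/13) = 10703 - 56/325 = 3478419/325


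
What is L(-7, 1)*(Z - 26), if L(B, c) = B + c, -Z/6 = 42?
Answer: 1668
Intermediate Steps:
Z = -252 (Z = -6*42 = -252)
L(-7, 1)*(Z - 26) = (-7 + 1)*(-252 - 26) = -6*(-278) = 1668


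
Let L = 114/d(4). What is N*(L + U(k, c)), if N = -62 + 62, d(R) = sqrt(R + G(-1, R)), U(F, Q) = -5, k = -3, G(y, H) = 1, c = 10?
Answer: 0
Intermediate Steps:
d(R) = sqrt(1 + R) (d(R) = sqrt(R + 1) = sqrt(1 + R))
N = 0
L = 114*sqrt(5)/5 (L = 114/(sqrt(1 + 4)) = 114/(sqrt(5)) = 114*(sqrt(5)/5) = 114*sqrt(5)/5 ≈ 50.982)
N*(L + U(k, c)) = 0*(114*sqrt(5)/5 - 5) = 0*(-5 + 114*sqrt(5)/5) = 0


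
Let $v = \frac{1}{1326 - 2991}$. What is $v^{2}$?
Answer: $\frac{1}{2772225} \approx 3.6072 \cdot 10^{-7}$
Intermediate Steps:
$v = - \frac{1}{1665}$ ($v = \frac{1}{-1665} = - \frac{1}{1665} \approx -0.0006006$)
$v^{2} = \left(- \frac{1}{1665}\right)^{2} = \frac{1}{2772225}$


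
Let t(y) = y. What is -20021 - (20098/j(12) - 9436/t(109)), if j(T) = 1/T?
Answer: -28461037/109 ≈ -2.6111e+5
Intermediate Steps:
-20021 - (20098/j(12) - 9436/t(109)) = -20021 - (20098/(1/12) - 9436/109) = -20021 - (20098/(1/12) - 9436*1/109) = -20021 - (20098*12 - 9436/109) = -20021 - (241176 - 9436/109) = -20021 - 1*26278748/109 = -20021 - 26278748/109 = -28461037/109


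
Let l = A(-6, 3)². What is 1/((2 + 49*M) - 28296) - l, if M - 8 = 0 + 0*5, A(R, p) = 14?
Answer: -5468793/27902 ≈ -196.00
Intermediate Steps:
M = 8 (M = 8 + (0 + 0*5) = 8 + (0 + 0) = 8 + 0 = 8)
l = 196 (l = 14² = 196)
1/((2 + 49*M) - 28296) - l = 1/((2 + 49*8) - 28296) - 1*196 = 1/((2 + 392) - 28296) - 196 = 1/(394 - 28296) - 196 = 1/(-27902) - 196 = -1/27902 - 196 = -5468793/27902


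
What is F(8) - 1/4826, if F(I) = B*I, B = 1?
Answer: 38607/4826 ≈ 7.9998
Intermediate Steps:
F(I) = I (F(I) = 1*I = I)
F(8) - 1/4826 = 8 - 1/4826 = 38607/4826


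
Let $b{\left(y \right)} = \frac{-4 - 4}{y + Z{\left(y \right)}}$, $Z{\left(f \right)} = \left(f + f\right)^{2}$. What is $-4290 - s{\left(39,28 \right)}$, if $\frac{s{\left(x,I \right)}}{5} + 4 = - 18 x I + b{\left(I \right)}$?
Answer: $\frac{74361920}{791} \approx 94010.0$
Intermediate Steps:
$Z{\left(f \right)} = 4 f^{2}$ ($Z{\left(f \right)} = \left(2 f\right)^{2} = 4 f^{2}$)
$b{\left(y \right)} = - \frac{8}{y + 4 y^{2}}$ ($b{\left(y \right)} = \frac{-4 - 4}{y + 4 y^{2}} = - \frac{8}{y + 4 y^{2}}$)
$s{\left(x,I \right)} = -20 - 90 I x - \frac{40}{I \left(1 + 4 I\right)}$ ($s{\left(x,I \right)} = -20 + 5 \left(- 18 x I - \frac{8}{I \left(1 + 4 I\right)}\right) = -20 + 5 \left(- 18 I x - \frac{8}{I \left(1 + 4 I\right)}\right) = -20 - \left(\frac{40}{I \left(1 + 4 I\right)} + 90 I x\right) = -20 - 90 I x - \frac{40}{I \left(1 + 4 I\right)}$)
$-4290 - s{\left(39,28 \right)} = -4290 - \frac{10 \left(-4 + 28 \left(1 + 4 \cdot 28\right) \left(-2 - 252 \cdot 39\right)\right)}{28 \left(1 + 4 \cdot 28\right)} = -4290 - 10 \cdot \frac{1}{28} \frac{1}{1 + 112} \left(-4 + 28 \left(1 + 112\right) \left(-2 - 9828\right)\right) = -4290 - 10 \cdot \frac{1}{28} \cdot \frac{1}{113} \left(-4 + 28 \cdot 113 \left(-9830\right)\right) = -4290 - 10 \cdot \frac{1}{28} \cdot \frac{1}{113} \left(-4 - 31102120\right) = -4290 - 10 \cdot \frac{1}{28} \cdot \frac{1}{113} \left(-31102124\right) = -4290 - - \frac{77755310}{791} = -4290 + \frac{77755310}{791} = \frac{74361920}{791}$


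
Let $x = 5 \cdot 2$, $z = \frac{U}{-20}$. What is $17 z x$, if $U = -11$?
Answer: $\frac{187}{2} \approx 93.5$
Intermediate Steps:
$z = \frac{11}{20}$ ($z = - \frac{11}{-20} = \left(-11\right) \left(- \frac{1}{20}\right) = \frac{11}{20} \approx 0.55$)
$x = 10$
$17 z x = 17 \cdot \frac{11}{20} \cdot 10 = \frac{187}{20} \cdot 10 = \frac{187}{2}$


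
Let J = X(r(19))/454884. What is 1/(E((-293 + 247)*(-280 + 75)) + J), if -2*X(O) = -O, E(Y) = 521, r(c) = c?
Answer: 909768/473989147 ≈ 0.0019194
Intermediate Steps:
X(O) = O/2 (X(O) = -(-1)*O/2 = O/2)
J = 19/909768 (J = ((½)*19)/454884 = (19/2)*(1/454884) = 19/909768 ≈ 2.0884e-5)
1/(E((-293 + 247)*(-280 + 75)) + J) = 1/(521 + 19/909768) = 1/(473989147/909768) = 909768/473989147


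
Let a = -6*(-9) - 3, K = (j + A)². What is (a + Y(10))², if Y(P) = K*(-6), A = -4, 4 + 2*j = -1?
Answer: 164025/4 ≈ 41006.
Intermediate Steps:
j = -5/2 (j = -2 + (½)*(-1) = -2 - ½ = -5/2 ≈ -2.5000)
K = 169/4 (K = (-5/2 - 4)² = (-13/2)² = 169/4 ≈ 42.250)
a = 51 (a = 54 - 3 = 51)
Y(P) = -507/2 (Y(P) = (169/4)*(-6) = -507/2)
(a + Y(10))² = (51 - 507/2)² = (-405/2)² = 164025/4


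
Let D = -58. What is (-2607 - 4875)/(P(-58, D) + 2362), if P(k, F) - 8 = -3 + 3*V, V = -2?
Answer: -2494/787 ≈ -3.1690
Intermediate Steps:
P(k, F) = -1 (P(k, F) = 8 + (-3 + 3*(-2)) = 8 + (-3 - 6) = 8 - 9 = -1)
(-2607 - 4875)/(P(-58, D) + 2362) = (-2607 - 4875)/(-1 + 2362) = -7482/2361 = -7482*1/2361 = -2494/787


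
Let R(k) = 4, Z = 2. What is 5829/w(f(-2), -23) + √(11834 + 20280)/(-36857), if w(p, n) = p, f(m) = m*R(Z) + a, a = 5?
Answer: -1943 - √32114/36857 ≈ -1943.0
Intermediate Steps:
f(m) = 5 + 4*m (f(m) = m*4 + 5 = 4*m + 5 = 5 + 4*m)
5829/w(f(-2), -23) + √(11834 + 20280)/(-36857) = 5829/(5 + 4*(-2)) + √(11834 + 20280)/(-36857) = 5829/(5 - 8) + √32114*(-1/36857) = 5829/(-3) - √32114/36857 = 5829*(-⅓) - √32114/36857 = -1943 - √32114/36857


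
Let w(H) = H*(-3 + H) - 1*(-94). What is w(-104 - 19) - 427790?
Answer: -412198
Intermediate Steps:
w(H) = 94 + H*(-3 + H) (w(H) = H*(-3 + H) + 94 = 94 + H*(-3 + H))
w(-104 - 19) - 427790 = (94 + (-104 - 19)² - 3*(-104 - 19)) - 427790 = (94 + (-123)² - 3*(-123)) - 427790 = (94 + 15129 + 369) - 427790 = 15592 - 427790 = -412198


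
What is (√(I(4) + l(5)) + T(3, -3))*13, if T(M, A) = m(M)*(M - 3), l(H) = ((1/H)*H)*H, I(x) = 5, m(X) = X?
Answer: 13*√10 ≈ 41.110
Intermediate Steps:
l(H) = H (l(H) = (H/H)*H = 1*H = H)
T(M, A) = M*(-3 + M) (T(M, A) = M*(M - 3) = M*(-3 + M))
(√(I(4) + l(5)) + T(3, -3))*13 = (√(5 + 5) + 3*(-3 + 3))*13 = (√10 + 3*0)*13 = (√10 + 0)*13 = √10*13 = 13*√10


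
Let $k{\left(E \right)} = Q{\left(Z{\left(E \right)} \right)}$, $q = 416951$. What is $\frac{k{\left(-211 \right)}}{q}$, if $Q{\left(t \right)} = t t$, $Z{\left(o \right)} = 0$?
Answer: $0$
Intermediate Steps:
$Q{\left(t \right)} = t^{2}$
$k{\left(E \right)} = 0$ ($k{\left(E \right)} = 0^{2} = 0$)
$\frac{k{\left(-211 \right)}}{q} = \frac{0}{416951} = 0 \cdot \frac{1}{416951} = 0$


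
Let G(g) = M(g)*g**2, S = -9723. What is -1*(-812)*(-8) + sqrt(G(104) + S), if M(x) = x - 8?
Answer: -6496 + sqrt(1028613) ≈ -5481.8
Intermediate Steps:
M(x) = -8 + x
G(g) = g**2*(-8 + g) (G(g) = (-8 + g)*g**2 = g**2*(-8 + g))
-1*(-812)*(-8) + sqrt(G(104) + S) = -1*(-812)*(-8) + sqrt(104**2*(-8 + 104) - 9723) = 812*(-8) + sqrt(10816*96 - 9723) = -6496 + sqrt(1038336 - 9723) = -6496 + sqrt(1028613)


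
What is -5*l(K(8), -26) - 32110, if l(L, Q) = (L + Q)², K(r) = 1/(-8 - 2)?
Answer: -710321/20 ≈ -35516.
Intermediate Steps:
K(r) = -⅒ (K(r) = 1/(-10) = -⅒)
-5*l(K(8), -26) - 32110 = -5*(-⅒ - 26)² - 32110 = -5*(-261/10)² - 32110 = -5*68121/100 - 32110 = -68121/20 - 32110 = -710321/20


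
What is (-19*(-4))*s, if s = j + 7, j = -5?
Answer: 152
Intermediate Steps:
s = 2 (s = -5 + 7 = 2)
(-19*(-4))*s = -19*(-4)*2 = 76*2 = 152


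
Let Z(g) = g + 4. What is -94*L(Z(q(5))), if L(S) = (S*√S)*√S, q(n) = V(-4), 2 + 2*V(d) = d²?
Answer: -11374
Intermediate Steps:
V(d) = -1 + d²/2
q(n) = 7 (q(n) = -1 + (½)*(-4)² = -1 + (½)*16 = -1 + 8 = 7)
Z(g) = 4 + g
L(S) = S² (L(S) = S^(3/2)*√S = S²)
-94*L(Z(q(5))) = -94*(4 + 7)² = -94*11² = -94*121 = -11374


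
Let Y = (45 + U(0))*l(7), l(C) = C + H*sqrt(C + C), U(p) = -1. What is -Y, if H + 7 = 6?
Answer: -308 + 44*sqrt(14) ≈ -143.37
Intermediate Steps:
H = -1 (H = -7 + 6 = -1)
l(C) = C - sqrt(2)*sqrt(C) (l(C) = C - sqrt(C + C) = C - sqrt(2*C) = C - sqrt(2)*sqrt(C))
Y = 308 - 44*sqrt(14) (Y = (45 - 1)*(7 - sqrt(2)*sqrt(7)) = 44*(7 - sqrt(14)) = 308 - 44*sqrt(14) ≈ 143.37)
-Y = -(308 - 44*sqrt(14)) = -308 + 44*sqrt(14)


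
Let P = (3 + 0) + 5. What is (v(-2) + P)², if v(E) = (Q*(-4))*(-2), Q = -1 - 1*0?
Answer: 0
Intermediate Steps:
Q = -1 (Q = -1 + 0 = -1)
P = 8 (P = 3 + 5 = 8)
v(E) = -8 (v(E) = -1*(-4)*(-2) = 4*(-2) = -8)
(v(-2) + P)² = (-8 + 8)² = 0² = 0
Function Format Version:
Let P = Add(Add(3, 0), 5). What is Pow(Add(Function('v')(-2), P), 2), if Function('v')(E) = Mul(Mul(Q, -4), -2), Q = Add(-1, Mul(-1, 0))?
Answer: 0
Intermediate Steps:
Q = -1 (Q = Add(-1, 0) = -1)
P = 8 (P = Add(3, 5) = 8)
Function('v')(E) = -8 (Function('v')(E) = Mul(Mul(-1, -4), -2) = Mul(4, -2) = -8)
Pow(Add(Function('v')(-2), P), 2) = Pow(Add(-8, 8), 2) = Pow(0, 2) = 0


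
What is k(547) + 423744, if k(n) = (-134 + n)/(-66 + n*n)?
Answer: 126760051805/299143 ≈ 4.2374e+5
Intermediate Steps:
k(n) = (-134 + n)/(-66 + n²)
k(547) + 423744 = (-134 + 547)/(-66 + 547²) + 423744 = 413/(-66 + 299209) + 423744 = 413/299143 + 423744 = 126760051805/299143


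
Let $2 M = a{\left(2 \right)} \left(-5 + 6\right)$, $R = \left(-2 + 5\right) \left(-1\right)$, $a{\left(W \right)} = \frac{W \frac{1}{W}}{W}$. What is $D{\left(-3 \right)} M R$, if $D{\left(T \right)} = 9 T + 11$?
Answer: $12$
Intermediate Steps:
$D{\left(T \right)} = 11 + 9 T$
$a{\left(W \right)} = \frac{1}{W}$ ($a{\left(W \right)} = 1 \frac{1}{W} = \frac{1}{W}$)
$R = -3$ ($R = 3 \left(-1\right) = -3$)
$M = \frac{1}{4}$ ($M = \frac{\frac{1}{2} \left(-5 + 6\right)}{2} = \frac{\frac{1}{2} \cdot 1}{2} = \frac{1}{2} \cdot \frac{1}{2} = \frac{1}{4} \approx 0.25$)
$D{\left(-3 \right)} M R = \left(11 + 9 \left(-3\right)\right) \frac{1}{4} \left(-3\right) = \left(11 - 27\right) \frac{1}{4} \left(-3\right) = \left(-16\right) \frac{1}{4} \left(-3\right) = \left(-4\right) \left(-3\right) = 12$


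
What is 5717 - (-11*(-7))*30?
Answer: 3407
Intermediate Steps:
5717 - (-11*(-7))*30 = 5717 - 77*30 = 5717 - 1*2310 = 5717 - 2310 = 3407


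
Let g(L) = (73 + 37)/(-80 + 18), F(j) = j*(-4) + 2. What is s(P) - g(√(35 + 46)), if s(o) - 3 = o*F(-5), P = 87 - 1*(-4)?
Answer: 62210/31 ≈ 2006.8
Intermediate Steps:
F(j) = 2 - 4*j (F(j) = -4*j + 2 = 2 - 4*j)
P = 91 (P = 87 + 4 = 91)
g(L) = -55/31 (g(L) = 110/(-62) = 110*(-1/62) = -55/31)
s(o) = 3 + 22*o (s(o) = 3 + o*(2 - 4*(-5)) = 3 + o*(2 + 20) = 3 + o*22 = 3 + 22*o)
s(P) - g(√(35 + 46)) = (3 + 22*91) - 1*(-55/31) = (3 + 2002) + 55/31 = 2005 + 55/31 = 62210/31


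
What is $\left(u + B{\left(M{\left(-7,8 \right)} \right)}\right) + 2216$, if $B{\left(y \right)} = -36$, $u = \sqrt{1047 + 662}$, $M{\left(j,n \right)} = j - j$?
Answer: $2180 + \sqrt{1709} \approx 2221.3$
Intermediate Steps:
$M{\left(j,n \right)} = 0$
$u = \sqrt{1709} \approx 41.34$
$\left(u + B{\left(M{\left(-7,8 \right)} \right)}\right) + 2216 = \left(\sqrt{1709} - 36\right) + 2216 = \left(-36 + \sqrt{1709}\right) + 2216 = 2180 + \sqrt{1709}$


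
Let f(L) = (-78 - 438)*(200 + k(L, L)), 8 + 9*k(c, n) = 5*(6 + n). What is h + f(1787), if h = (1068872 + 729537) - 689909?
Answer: 1475296/3 ≈ 4.9177e+5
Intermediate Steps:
k(c, n) = 22/9 + 5*n/9 (k(c, n) = -8/9 + (5*(6 + n))/9 = -8/9 + (30 + 5*n)/9 = -8/9 + (10/3 + 5*n/9) = 22/9 + 5*n/9)
h = 1108500 (h = 1798409 - 689909 = 1108500)
f(L) = -313384/3 - 860*L/3 (f(L) = (-78 - 438)*(200 + (22/9 + 5*L/9)) = -516*(1822/9 + 5*L/9) = -313384/3 - 860*L/3)
h + f(1787) = 1108500 + (-313384/3 - 860/3*1787) = 1108500 + (-313384/3 - 1536820/3) = 1108500 - 1850204/3 = 1475296/3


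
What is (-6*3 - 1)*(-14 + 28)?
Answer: -266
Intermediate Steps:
(-6*3 - 1)*(-14 + 28) = (-18 - 1)*14 = -19*14 = -266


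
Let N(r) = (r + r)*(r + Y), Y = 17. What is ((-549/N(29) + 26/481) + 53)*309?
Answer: 1612044039/98716 ≈ 16330.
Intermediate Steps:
N(r) = 2*r*(17 + r) (N(r) = (r + r)*(r + 17) = (2*r)*(17 + r) = 2*r*(17 + r))
((-549/N(29) + 26/481) + 53)*309 = ((-549*1/(58*(17 + 29)) + 26/481) + 53)*309 = ((-549/(2*29*46) + 26*(1/481)) + 53)*309 = ((-549/2668 + 2/37) + 53)*309 = (-14977/98716 + 53)*309 = (5216971/98716)*309 = 1612044039/98716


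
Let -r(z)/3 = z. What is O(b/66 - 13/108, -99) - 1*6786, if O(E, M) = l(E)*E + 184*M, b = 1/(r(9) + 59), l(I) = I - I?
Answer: -25002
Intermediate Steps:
r(z) = -3*z
l(I) = 0
b = 1/32 (b = 1/(-3*9 + 59) = 1/(-27 + 59) = 1/32 ≈ 0.031250)
O(E, M) = 184*M (O(E, M) = 0*E + 184*M = 0 + 184*M = 184*M)
O(b/66 - 13/108, -99) - 1*6786 = 184*(-99) - 1*6786 = -18216 - 6786 = -25002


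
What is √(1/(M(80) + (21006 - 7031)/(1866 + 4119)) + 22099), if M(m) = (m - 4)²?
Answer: √1057222408791308410/6916667 ≈ 148.66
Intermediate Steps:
M(m) = (-4 + m)²
√(1/(M(80) + (21006 - 7031)/(1866 + 4119)) + 22099) = √(1/((-4 + 80)² + (21006 - 7031)/(1866 + 4119)) + 22099) = √(1/(76² + 13975/5985) + 22099) = √(1/(5776 + 13975*(1/5985)) + 22099) = √(1/(5776 + 2795/1197) + 22099) = √(1/(6916667/1197) + 22099) = √(1197/6916667 + 22099) = √(152851425230/6916667) = √1057222408791308410/6916667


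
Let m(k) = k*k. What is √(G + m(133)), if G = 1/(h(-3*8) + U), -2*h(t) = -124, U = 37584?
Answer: √25069227896370/37646 ≈ 133.00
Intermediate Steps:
m(k) = k²
h(t) = 62 (h(t) = -½*(-124) = 62)
G = 1/37646 (G = 1/(62 + 37584) = 1/37646 ≈ 2.6563e-5)
√(G + m(133)) = √(1/37646 + 133²) = √(1/37646 + 17689) = √(665920095/37646) = √25069227896370/37646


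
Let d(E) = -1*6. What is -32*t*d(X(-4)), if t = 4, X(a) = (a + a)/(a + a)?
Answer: 768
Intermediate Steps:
X(a) = 1 (X(a) = (2*a)/((2*a)) = (2*a)*(1/(2*a)) = 1)
d(E) = -6
-32*t*d(X(-4)) = -128*(-6) = -32*(-24) = 768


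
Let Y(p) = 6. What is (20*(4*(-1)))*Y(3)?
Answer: -480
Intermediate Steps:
(20*(4*(-1)))*Y(3) = (20*(4*(-1)))*6 = (20*(-4))*6 = -80*6 = -480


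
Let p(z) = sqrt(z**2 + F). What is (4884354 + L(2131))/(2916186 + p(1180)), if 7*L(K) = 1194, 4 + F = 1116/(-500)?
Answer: 593507590494000/354339141425093 - 56986120*sqrt(870246105)/2480373989975651 ≈ 1.6743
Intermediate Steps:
F = -779/125 (F = -4 + 1116/(-500) = -4 + 1116*(-1/500) = -4 - 279/125 = -779/125 ≈ -6.2320)
L(K) = 1194/7 (L(K) = (1/7)*1194 = 1194/7)
p(z) = sqrt(-779/125 + z**2) (p(z) = sqrt(z**2 - 779/125) = sqrt(-779/125 + z**2))
(4884354 + L(2131))/(2916186 + p(1180)) = (4884354 + 1194/7)/(2916186 + sqrt(-3895 + 625*1180**2)/25) = 34191672/(7*(2916186 + sqrt(-3895 + 625*1392400)/25)) = 34191672/(7*(2916186 + sqrt(-3895 + 870250000)/25)) = 34191672/(7*(2916186 + sqrt(870246105)/25))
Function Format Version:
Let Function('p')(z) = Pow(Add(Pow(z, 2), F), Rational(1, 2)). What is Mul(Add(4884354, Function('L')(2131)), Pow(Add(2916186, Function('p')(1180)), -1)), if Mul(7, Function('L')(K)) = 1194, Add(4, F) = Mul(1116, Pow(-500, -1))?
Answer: Add(Rational(593507590494000, 354339141425093), Mul(Rational(-56986120, 2480373989975651), Pow(870246105, Rational(1, 2)))) ≈ 1.6743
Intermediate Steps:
F = Rational(-779, 125) (F = Add(-4, Mul(1116, Pow(-500, -1))) = Add(-4, Mul(1116, Rational(-1, 500))) = Add(-4, Rational(-279, 125)) = Rational(-779, 125) ≈ -6.2320)
Function('L')(K) = Rational(1194, 7) (Function('L')(K) = Mul(Rational(1, 7), 1194) = Rational(1194, 7))
Function('p')(z) = Pow(Add(Rational(-779, 125), Pow(z, 2)), Rational(1, 2)) (Function('p')(z) = Pow(Add(Pow(z, 2), Rational(-779, 125)), Rational(1, 2)) = Pow(Add(Rational(-779, 125), Pow(z, 2)), Rational(1, 2)))
Mul(Add(4884354, Function('L')(2131)), Pow(Add(2916186, Function('p')(1180)), -1)) = Mul(Add(4884354, Rational(1194, 7)), Pow(Add(2916186, Mul(Rational(1, 25), Pow(Add(-3895, Mul(625, Pow(1180, 2))), Rational(1, 2)))), -1)) = Mul(Rational(34191672, 7), Pow(Add(2916186, Mul(Rational(1, 25), Pow(Add(-3895, Mul(625, 1392400)), Rational(1, 2)))), -1)) = Mul(Rational(34191672, 7), Pow(Add(2916186, Mul(Rational(1, 25), Pow(Add(-3895, 870250000), Rational(1, 2)))), -1)) = Mul(Rational(34191672, 7), Pow(Add(2916186, Mul(Rational(1, 25), Pow(870246105, Rational(1, 2)))), -1))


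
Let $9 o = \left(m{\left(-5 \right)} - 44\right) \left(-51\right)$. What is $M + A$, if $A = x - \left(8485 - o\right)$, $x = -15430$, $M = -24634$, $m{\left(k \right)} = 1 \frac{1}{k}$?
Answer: $- \frac{724478}{15} \approx -48299.0$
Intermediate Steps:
$m{\left(k \right)} = \frac{1}{k}$
$o = \frac{3757}{15}$ ($o = \frac{\left(\frac{1}{-5} - 44\right) \left(-51\right)}{9} = \frac{\left(- \frac{1}{5} - 44\right) \left(-51\right)}{9} = \frac{\left(- \frac{221}{5}\right) \left(-51\right)}{9} = \frac{1}{9} \cdot \frac{11271}{5} = \frac{3757}{15} \approx 250.47$)
$A = - \frac{354968}{15}$ ($A = -15430 - \left(8485 - \frac{3757}{15}\right) = -15430 - \frac{123518}{15} = - \frac{354968}{15} \approx -23665.0$)
$M + A = -24634 - \frac{354968}{15} = - \frac{724478}{15}$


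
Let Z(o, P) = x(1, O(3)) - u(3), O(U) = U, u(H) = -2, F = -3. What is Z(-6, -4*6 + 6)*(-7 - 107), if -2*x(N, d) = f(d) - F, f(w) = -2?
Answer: -171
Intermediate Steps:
x(N, d) = -½ (x(N, d) = -(-2 - 1*(-3))/2 = -(-2 + 3)/2 = -½*1 = -½)
Z(o, P) = 3/2 (Z(o, P) = -½ - 1*(-2) = -½ + 2 = 3/2)
Z(-6, -4*6 + 6)*(-7 - 107) = 3*(-7 - 107)/2 = (3/2)*(-114) = -171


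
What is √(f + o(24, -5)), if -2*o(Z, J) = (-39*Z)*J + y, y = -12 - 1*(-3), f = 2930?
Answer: √2378/2 ≈ 24.382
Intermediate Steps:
y = -9 (y = -12 + 3 = -9)
o(Z, J) = 9/2 + 39*J*Z/2 (o(Z, J) = -((-39*Z)*J - 9)/2 = -(-39*J*Z - 9)/2 = -(-9 - 39*J*Z)/2 = 9/2 + 39*J*Z/2)
√(f + o(24, -5)) = √(2930 + (9/2 + (39/2)*(-5)*24)) = √(2930 + (9/2 - 2340)) = √(2930 - 4671/2) = √(1189/2) = √2378/2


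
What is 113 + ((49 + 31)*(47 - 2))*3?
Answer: 10913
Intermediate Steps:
113 + ((49 + 31)*(47 - 2))*3 = 113 + (80*45)*3 = 113 + 3600*3 = 113 + 10800 = 10913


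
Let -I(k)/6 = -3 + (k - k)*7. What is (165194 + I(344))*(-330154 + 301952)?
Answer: -4659308824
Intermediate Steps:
I(k) = 18 (I(k) = -6*(-3 + (k - k)*7) = -6*(-3 + 0*7) = -6*(-3 + 0) = -6*(-3) = 18)
(165194 + I(344))*(-330154 + 301952) = (165194 + 18)*(-330154 + 301952) = 165212*(-28202) = -4659308824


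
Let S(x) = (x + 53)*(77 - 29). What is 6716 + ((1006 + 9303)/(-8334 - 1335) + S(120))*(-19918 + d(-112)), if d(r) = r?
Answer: -1607964835006/9669 ≈ -1.6630e+8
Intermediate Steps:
S(x) = 2544 + 48*x (S(x) = (53 + x)*48 = 2544 + 48*x)
6716 + ((1006 + 9303)/(-8334 - 1335) + S(120))*(-19918 + d(-112)) = 6716 + ((1006 + 9303)/(-8334 - 1335) + (2544 + 48*120))*(-19918 - 112) = 6716 + (10309/(-9669) + (2544 + 5760))*(-20030) = 6716 + (10309*(-1/9669) + 8304)*(-20030) = 6716 + (-10309/9669 + 8304)*(-20030) = 6716 + (80281067/9669)*(-20030) = 6716 - 1608029772010/9669 = -1607964835006/9669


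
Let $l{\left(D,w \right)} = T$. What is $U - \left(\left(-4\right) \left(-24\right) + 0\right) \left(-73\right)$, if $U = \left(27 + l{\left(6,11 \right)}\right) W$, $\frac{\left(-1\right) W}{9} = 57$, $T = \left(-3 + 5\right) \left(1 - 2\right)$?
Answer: $-5817$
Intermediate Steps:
$T = -2$ ($T = 2 \left(-1\right) = -2$)
$W = -513$ ($W = \left(-9\right) 57 = -513$)
$l{\left(D,w \right)} = -2$
$U = -12825$ ($U = \left(27 - 2\right) \left(-513\right) = 25 \left(-513\right) = -12825$)
$U - \left(\left(-4\right) \left(-24\right) + 0\right) \left(-73\right) = -12825 - \left(\left(-4\right) \left(-24\right) + 0\right) \left(-73\right) = -12825 - \left(96 + 0\right) \left(-73\right) = -12825 - 96 \left(-73\right) = -12825 - -7008 = -12825 + 7008 = -5817$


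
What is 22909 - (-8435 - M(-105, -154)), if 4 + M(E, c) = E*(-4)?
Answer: 31760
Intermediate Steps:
M(E, c) = -4 - 4*E (M(E, c) = -4 + E*(-4) = -4 - 4*E)
22909 - (-8435 - M(-105, -154)) = 22909 - (-8435 - (-4 - 4*(-105))) = 22909 - (-8435 - (-4 + 420)) = 22909 - (-8435 - 1*416) = 22909 - (-8435 - 416) = 22909 - 1*(-8851) = 22909 + 8851 = 31760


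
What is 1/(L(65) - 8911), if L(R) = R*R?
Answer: -1/4686 ≈ -0.00021340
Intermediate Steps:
L(R) = R**2
1/(L(65) - 8911) = 1/(65**2 - 8911) = 1/(4225 - 8911) = 1/(-4686) = -1/4686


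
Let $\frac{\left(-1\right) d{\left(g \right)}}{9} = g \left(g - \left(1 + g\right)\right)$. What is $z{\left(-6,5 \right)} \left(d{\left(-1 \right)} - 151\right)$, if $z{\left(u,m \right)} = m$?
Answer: $-800$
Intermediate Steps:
$d{\left(g \right)} = 9 g$ ($d{\left(g \right)} = - 9 g \left(g - \left(1 + g\right)\right) = - 9 g \left(-1\right) = - 9 \left(- g\right) = 9 g$)
$z{\left(-6,5 \right)} \left(d{\left(-1 \right)} - 151\right) = 5 \left(9 \left(-1\right) - 151\right) = 5 \left(-9 - 151\right) = 5 \left(-160\right) = -800$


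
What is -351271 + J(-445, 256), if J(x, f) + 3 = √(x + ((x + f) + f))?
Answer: -351274 + 3*I*√42 ≈ -3.5127e+5 + 19.442*I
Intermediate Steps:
J(x, f) = -3 + √(2*f + 2*x) (J(x, f) = -3 + √(x + ((x + f) + f)) = -3 + √(x + ((f + x) + f)) = -3 + √(x + (x + 2*f)) = -3 + √(2*f + 2*x))
-351271 + J(-445, 256) = -351271 + (-3 + √(2*256 + 2*(-445))) = -351271 + (-3 + √(512 - 890)) = -351271 + (-3 + √(-378)) = -351271 + (-3 + 3*I*√42) = -351274 + 3*I*√42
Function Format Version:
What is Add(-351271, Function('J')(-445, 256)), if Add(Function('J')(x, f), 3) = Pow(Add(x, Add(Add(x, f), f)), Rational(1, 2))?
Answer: Add(-351274, Mul(3, I, Pow(42, Rational(1, 2)))) ≈ Add(-3.5127e+5, Mul(19.442, I))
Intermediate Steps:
Function('J')(x, f) = Add(-3, Pow(Add(Mul(2, f), Mul(2, x)), Rational(1, 2))) (Function('J')(x, f) = Add(-3, Pow(Add(x, Add(Add(x, f), f)), Rational(1, 2))) = Add(-3, Pow(Add(x, Add(Add(f, x), f)), Rational(1, 2))) = Add(-3, Pow(Add(x, Add(x, Mul(2, f))), Rational(1, 2))) = Add(-3, Pow(Add(Mul(2, f), Mul(2, x)), Rational(1, 2))))
Add(-351271, Function('J')(-445, 256)) = Add(-351271, Add(-3, Pow(Add(Mul(2, 256), Mul(2, -445)), Rational(1, 2)))) = Add(-351271, Add(-3, Pow(Add(512, -890), Rational(1, 2)))) = Add(-351271, Add(-3, Pow(-378, Rational(1, 2)))) = Add(-351271, Add(-3, Mul(3, I, Pow(42, Rational(1, 2))))) = Add(-351274, Mul(3, I, Pow(42, Rational(1, 2))))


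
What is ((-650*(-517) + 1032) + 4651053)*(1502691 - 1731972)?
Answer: -1143684580935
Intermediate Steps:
((-650*(-517) + 1032) + 4651053)*(1502691 - 1731972) = ((336050 + 1032) + 4651053)*(-229281) = (337082 + 4651053)*(-229281) = 4988135*(-229281) = -1143684580935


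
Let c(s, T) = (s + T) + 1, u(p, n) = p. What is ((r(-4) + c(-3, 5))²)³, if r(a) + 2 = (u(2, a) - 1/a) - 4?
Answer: 729/4096 ≈ 0.17798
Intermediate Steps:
c(s, T) = 1 + T + s (c(s, T) = (T + s) + 1 = 1 + T + s)
r(a) = -4 - 1/a (r(a) = -2 + ((2 - 1/a) - 4) = -2 + (-2 - 1/a) = -4 - 1/a)
((r(-4) + c(-3, 5))²)³ = (((-4 - 1/(-4)) + (1 + 5 - 3))²)³ = (((-4 - 1*(-¼)) + 3)²)³ = (((-4 + ¼) + 3)²)³ = ((-15/4 + 3)²)³ = ((-¾)²)³ = (9/16)³ = 729/4096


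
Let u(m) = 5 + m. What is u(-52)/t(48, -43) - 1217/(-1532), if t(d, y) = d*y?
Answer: 645973/790512 ≈ 0.81716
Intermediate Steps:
u(-52)/t(48, -43) - 1217/(-1532) = (5 - 52)/((48*(-43))) - 1217/(-1532) = -47/(-2064) - 1217*(-1/1532) = -47*(-1/2064) + 1217/1532 = 47/2064 + 1217/1532 = 645973/790512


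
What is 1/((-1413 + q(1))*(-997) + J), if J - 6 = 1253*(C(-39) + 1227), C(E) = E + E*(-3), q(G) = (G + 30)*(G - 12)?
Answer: 1/3383909 ≈ 2.9552e-7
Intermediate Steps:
q(G) = (-12 + G)*(30 + G) (q(G) = (30 + G)*(-12 + G) = (-12 + G)*(30 + G))
C(E) = -2*E (C(E) = E - 3*E = -2*E)
J = 1635171 (J = 6 + 1253*(-2*(-39) + 1227) = 6 + 1253*(78 + 1227) = 6 + 1253*1305 = 6 + 1635165 = 1635171)
1/((-1413 + q(1))*(-997) + J) = 1/((-1413 + (-360 + 1² + 18*1))*(-997) + 1635171) = 1/((-1413 + (-360 + 1 + 18))*(-997) + 1635171) = 1/((-1413 - 341)*(-997) + 1635171) = 1/(-1754*(-997) + 1635171) = 1/(1748738 + 1635171) = 1/3383909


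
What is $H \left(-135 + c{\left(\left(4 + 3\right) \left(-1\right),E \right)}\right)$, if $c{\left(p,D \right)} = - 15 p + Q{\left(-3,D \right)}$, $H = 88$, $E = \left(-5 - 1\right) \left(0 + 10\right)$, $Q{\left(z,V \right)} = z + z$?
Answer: $-3168$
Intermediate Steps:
$Q{\left(z,V \right)} = 2 z$
$E = -60$ ($E = \left(-6\right) 10 = -60$)
$c{\left(p,D \right)} = -6 - 15 p$ ($c{\left(p,D \right)} = - 15 p + 2 \left(-3\right) = - 15 p - 6 = -6 - 15 p$)
$H \left(-135 + c{\left(\left(4 + 3\right) \left(-1\right),E \right)}\right) = 88 \left(-135 - \left(6 + 15 \left(4 + 3\right) \left(-1\right)\right)\right) = 88 \left(-135 - \left(6 + 15 \cdot 7 \left(-1\right)\right)\right) = 88 \left(-135 - -99\right) = 88 \left(-135 + \left(-6 + 105\right)\right) = 88 \left(-135 + 99\right) = 88 \left(-36\right) = -3168$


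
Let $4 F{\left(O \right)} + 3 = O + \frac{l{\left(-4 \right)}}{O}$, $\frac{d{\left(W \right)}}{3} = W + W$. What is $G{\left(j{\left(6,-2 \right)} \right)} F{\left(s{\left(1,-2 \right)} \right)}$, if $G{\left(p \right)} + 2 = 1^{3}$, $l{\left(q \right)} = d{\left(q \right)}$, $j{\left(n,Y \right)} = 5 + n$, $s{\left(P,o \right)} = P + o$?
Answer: $-5$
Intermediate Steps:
$d{\left(W \right)} = 6 W$ ($d{\left(W \right)} = 3 \left(W + W\right) = 3 \cdot 2 W = 6 W$)
$l{\left(q \right)} = 6 q$
$G{\left(p \right)} = -1$ ($G{\left(p \right)} = -2 + 1^{3} = -2 + 1 = -1$)
$F{\left(O \right)} = - \frac{3}{4} - \frac{6}{O} + \frac{O}{4}$ ($F{\left(O \right)} = - \frac{3}{4} + \frac{O + \frac{6 \left(-4\right)}{O}}{4} = - \frac{3}{4} + \frac{O - \frac{24}{O}}{4} = - \frac{3}{4} + \left(- \frac{6}{O} + \frac{O}{4}\right) = - \frac{3}{4} - \frac{6}{O} + \frac{O}{4}$)
$G{\left(j{\left(6,-2 \right)} \right)} F{\left(s{\left(1,-2 \right)} \right)} = - \frac{-24 + \left(1 - 2\right) \left(-3 + \left(1 - 2\right)\right)}{4 \left(1 - 2\right)} = - \frac{-24 - \left(-3 - 1\right)}{4 \left(-1\right)} = - \frac{\left(-1\right) \left(-24 - -4\right)}{4} = - \frac{\left(-1\right) \left(-24 + 4\right)}{4} = - \frac{\left(-1\right) \left(-20\right)}{4} = \left(-1\right) 5 = -5$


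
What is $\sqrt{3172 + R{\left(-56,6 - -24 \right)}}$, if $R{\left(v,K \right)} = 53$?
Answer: $5 \sqrt{129} \approx 56.789$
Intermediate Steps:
$\sqrt{3172 + R{\left(-56,6 - -24 \right)}} = \sqrt{3172 + 53} = \sqrt{3225} = 5 \sqrt{129}$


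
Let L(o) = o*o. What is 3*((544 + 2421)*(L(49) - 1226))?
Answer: 10451625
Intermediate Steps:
L(o) = o²
3*((544 + 2421)*(L(49) - 1226)) = 3*((544 + 2421)*(49² - 1226)) = 3*(2965*(2401 - 1226)) = 3*(2965*1175) = 3*3483875 = 10451625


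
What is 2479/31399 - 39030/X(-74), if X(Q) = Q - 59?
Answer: 1225832677/4176067 ≈ 293.54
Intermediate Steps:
X(Q) = -59 + Q
2479/31399 - 39030/X(-74) = 2479/31399 - 39030/(-59 - 74) = 2479*(1/31399) - 39030/(-133) = 2479/31399 - 39030*(-1/133) = 2479/31399 + 39030/133 = 1225832677/4176067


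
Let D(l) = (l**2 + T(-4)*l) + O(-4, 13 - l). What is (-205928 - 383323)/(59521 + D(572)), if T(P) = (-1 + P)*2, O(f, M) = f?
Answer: -589251/380981 ≈ -1.5467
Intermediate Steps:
T(P) = -2 + 2*P
D(l) = -4 + l**2 - 10*l (D(l) = (l**2 + (-2 + 2*(-4))*l) - 4 = (l**2 + (-2 - 8)*l) - 4 = (l**2 - 10*l) - 4 = -4 + l**2 - 10*l)
(-205928 - 383323)/(59521 + D(572)) = (-205928 - 383323)/(59521 + (-4 + 572**2 - 10*572)) = -589251/(59521 + (-4 + 327184 - 5720)) = -589251/(59521 + 321460) = -589251/380981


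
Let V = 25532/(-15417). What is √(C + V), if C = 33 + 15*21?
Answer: 8*√142917303/5139 ≈ 18.610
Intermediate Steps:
V = -25532/15417 (V = 25532*(-1/15417) = -25532/15417 ≈ -1.6561)
C = 348 (C = 33 + 315 = 348)
√(C + V) = √(348 - 25532/15417) = √(5339584/15417) = 8*√142917303/5139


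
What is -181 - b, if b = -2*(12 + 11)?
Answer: -135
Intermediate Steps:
b = -46 (b = -2*23 = -46)
-181 - b = -181 - 1*(-46) = -181 + 46 = -135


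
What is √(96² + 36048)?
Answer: 4*√2829 ≈ 212.75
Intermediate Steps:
√(96² + 36048) = √(9216 + 36048) = √45264 = 4*√2829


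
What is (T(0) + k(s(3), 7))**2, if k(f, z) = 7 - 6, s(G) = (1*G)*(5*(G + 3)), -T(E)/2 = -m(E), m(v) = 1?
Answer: 9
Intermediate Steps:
T(E) = 2 (T(E) = -(-2) = -2*(-1) = 2)
s(G) = G*(15 + 5*G) (s(G) = G*(5*(3 + G)) = G*(15 + 5*G))
k(f, z) = 1
(T(0) + k(s(3), 7))**2 = (2 + 1)**2 = 3**2 = 9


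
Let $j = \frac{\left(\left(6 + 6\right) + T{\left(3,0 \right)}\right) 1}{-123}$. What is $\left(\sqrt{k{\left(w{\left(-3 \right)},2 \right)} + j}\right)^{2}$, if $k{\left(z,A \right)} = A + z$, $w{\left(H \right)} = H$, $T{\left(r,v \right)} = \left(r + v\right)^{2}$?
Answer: $- \frac{48}{41} \approx -1.1707$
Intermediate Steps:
$j = - \frac{7}{41}$ ($j = \frac{\left(\left(6 + 6\right) + \left(3 + 0\right)^{2}\right) 1}{-123} = \left(12 + 3^{2}\right) 1 \left(- \frac{1}{123}\right) = \left(12 + 9\right) 1 \left(- \frac{1}{123}\right) = 21 \cdot 1 \left(- \frac{1}{123}\right) = 21 \left(- \frac{1}{123}\right) = - \frac{7}{41} \approx -0.17073$)
$\left(\sqrt{k{\left(w{\left(-3 \right)},2 \right)} + j}\right)^{2} = \left(\sqrt{\left(2 - 3\right) - \frac{7}{41}}\right)^{2} = \left(\sqrt{-1 - \frac{7}{41}}\right)^{2} = \left(\sqrt{- \frac{48}{41}}\right)^{2} = \left(\frac{4 i \sqrt{123}}{41}\right)^{2} = - \frac{48}{41}$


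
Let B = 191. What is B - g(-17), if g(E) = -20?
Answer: 211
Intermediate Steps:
B - g(-17) = 191 - 1*(-20) = 191 + 20 = 211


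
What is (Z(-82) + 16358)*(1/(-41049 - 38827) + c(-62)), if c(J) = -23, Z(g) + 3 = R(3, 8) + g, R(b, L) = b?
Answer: -7475359281/19969 ≈ -3.7435e+5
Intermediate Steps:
Z(g) = g (Z(g) = -3 + (3 + g) = g)
(Z(-82) + 16358)*(1/(-41049 - 38827) + c(-62)) = (-82 + 16358)*(1/(-41049 - 38827) - 23) = 16276*(1/(-79876) - 23) = 16276*(-1/79876 - 23) = 16276*(-1837149/79876) = -7475359281/19969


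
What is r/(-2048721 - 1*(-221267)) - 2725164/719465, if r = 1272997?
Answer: -5895988639061/1314789192110 ≈ -4.4844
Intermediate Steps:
r/(-2048721 - 1*(-221267)) - 2725164/719465 = 1272997/(-2048721 - 1*(-221267)) - 2725164/719465 = 1272997/(-2048721 + 221267) - 2725164*1/719465 = 1272997/(-1827454) - 2725164/719465 = 1272997*(-1/1827454) - 2725164/719465 = -1272997/1827454 - 2725164/719465 = -5895988639061/1314789192110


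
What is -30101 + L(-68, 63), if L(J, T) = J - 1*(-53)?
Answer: -30116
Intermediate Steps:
L(J, T) = 53 + J (L(J, T) = J + 53 = 53 + J)
-30101 + L(-68, 63) = -30101 + (53 - 68) = -30101 - 15 = -30116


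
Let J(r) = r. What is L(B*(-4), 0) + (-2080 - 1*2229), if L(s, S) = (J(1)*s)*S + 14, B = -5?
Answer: -4295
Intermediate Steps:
L(s, S) = 14 + S*s (L(s, S) = (1*s)*S + 14 = s*S + 14 = S*s + 14 = 14 + S*s)
L(B*(-4), 0) + (-2080 - 1*2229) = (14 + 0*(-5*(-4))) + (-2080 - 1*2229) = (14 + 0*20) + (-2080 - 2229) = (14 + 0) - 4309 = 14 - 4309 = -4295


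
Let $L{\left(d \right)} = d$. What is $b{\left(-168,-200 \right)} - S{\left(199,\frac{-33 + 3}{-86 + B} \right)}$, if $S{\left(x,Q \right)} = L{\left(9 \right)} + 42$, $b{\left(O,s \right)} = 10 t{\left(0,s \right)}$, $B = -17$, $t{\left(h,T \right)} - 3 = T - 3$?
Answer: $-2051$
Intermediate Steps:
$t{\left(h,T \right)} = T$ ($t{\left(h,T \right)} = 3 + \left(T - 3\right) = 3 + \left(-3 + T\right) = T$)
$b{\left(O,s \right)} = 10 s$
$S{\left(x,Q \right)} = 51$ ($S{\left(x,Q \right)} = 9 + 42 = 51$)
$b{\left(-168,-200 \right)} - S{\left(199,\frac{-33 + 3}{-86 + B} \right)} = 10 \left(-200\right) - 51 = -2000 - 51 = -2051$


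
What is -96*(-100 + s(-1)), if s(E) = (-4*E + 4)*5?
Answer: 5760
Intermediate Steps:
s(E) = 20 - 20*E (s(E) = (4 - 4*E)*5 = 20 - 20*E)
-96*(-100 + s(-1)) = -96*(-100 + (20 - 20*(-1))) = -96*(-100 + (20 + 20)) = -96*(-100 + 40) = -96*(-60) = 5760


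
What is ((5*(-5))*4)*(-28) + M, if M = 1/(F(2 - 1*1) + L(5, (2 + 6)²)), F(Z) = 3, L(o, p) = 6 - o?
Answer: 11201/4 ≈ 2800.3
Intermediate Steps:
M = ¼ (M = 1/(3 + (6 - 1*5)) = 1/(3 + (6 - 5)) = 1/(3 + 1) = 1/4 = ¼ ≈ 0.25000)
((5*(-5))*4)*(-28) + M = ((5*(-5))*4)*(-28) + ¼ = -25*4*(-28) + ¼ = -100*(-28) + ¼ = 2800 + ¼ = 11201/4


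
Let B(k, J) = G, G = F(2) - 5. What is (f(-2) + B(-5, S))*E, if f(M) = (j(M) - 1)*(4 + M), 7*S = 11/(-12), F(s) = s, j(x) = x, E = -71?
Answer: 639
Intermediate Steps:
S = -11/84 (S = (11/(-12))/7 = (11*(-1/12))/7 = (1/7)*(-11/12) = -11/84 ≈ -0.13095)
G = -3 (G = 2 - 5 = -3)
B(k, J) = -3
f(M) = (-1 + M)*(4 + M) (f(M) = (M - 1)*(4 + M) = (-1 + M)*(4 + M))
(f(-2) + B(-5, S))*E = ((-4 + (-2)**2 + 3*(-2)) - 3)*(-71) = ((-4 + 4 - 6) - 3)*(-71) = (-6 - 3)*(-71) = -9*(-71) = 639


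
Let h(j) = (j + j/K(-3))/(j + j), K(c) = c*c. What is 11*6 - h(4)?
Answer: 589/9 ≈ 65.444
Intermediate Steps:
K(c) = c²
h(j) = 5/9 (h(j) = (j + j/((-3)²))/(j + j) = (j + j/9)/((2*j)) = (j + j*(⅑))*(1/(2*j)) = (j + j/9)*(1/(2*j)) = (10*j/9)*(1/(2*j)) = 5/9)
11*6 - h(4) = 11*6 - 1*5/9 = 66 - 5/9 = 589/9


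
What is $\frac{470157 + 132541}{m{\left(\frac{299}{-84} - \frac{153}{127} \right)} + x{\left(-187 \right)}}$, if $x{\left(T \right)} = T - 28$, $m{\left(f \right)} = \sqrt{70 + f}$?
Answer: $- \frac{276472037352}{98486473} - \frac{1205396 \sqrt{1856058645}}{492432365} \approx -2912.7$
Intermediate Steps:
$x{\left(T \right)} = -28 + T$ ($x{\left(T \right)} = T - 28 = -28 + T$)
$\frac{470157 + 132541}{m{\left(\frac{299}{-84} - \frac{153}{127} \right)} + x{\left(-187 \right)}} = \frac{470157 + 132541}{\sqrt{70 + \left(\frac{299}{-84} - \frac{153}{127}\right)} - 215} = \frac{602698}{\sqrt{70 + \left(299 \left(- \frac{1}{84}\right) - \frac{153}{127}\right)} - 215} = \frac{602698}{\sqrt{70 - \frac{50825}{10668}} - 215} = \frac{602698}{\sqrt{\frac{695935}{10668}} - 215} = \frac{602698}{\frac{\sqrt{1856058645}}{5334} - 215} = \frac{602698}{-215 + \frac{\sqrt{1856058645}}{5334}}$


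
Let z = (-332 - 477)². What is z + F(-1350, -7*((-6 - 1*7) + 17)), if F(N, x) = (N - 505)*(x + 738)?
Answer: -662569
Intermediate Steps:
F(N, x) = (-505 + N)*(738 + x)
z = 654481 (z = (-809)² = 654481)
z + F(-1350, -7*((-6 - 1*7) + 17)) = 654481 + (-372690 - (-3535)*((-6 - 1*7) + 17) + 738*(-1350) - (-9450)*((-6 - 1*7) + 17)) = 654481 + (-372690 - (-3535)*((-6 - 7) + 17) - 996300 - (-9450)*((-6 - 7) + 17)) = 654481 + (-372690 - (-3535)*(-13 + 17) - 996300 - (-9450)*(-13 + 17)) = 654481 + (-372690 - (-3535)*4 - 996300 - (-9450)*4) = 654481 + (-372690 - 505*(-28) - 996300 - 1350*(-28)) = 654481 + (-372690 + 14140 - 996300 + 37800) = 654481 - 1317050 = -662569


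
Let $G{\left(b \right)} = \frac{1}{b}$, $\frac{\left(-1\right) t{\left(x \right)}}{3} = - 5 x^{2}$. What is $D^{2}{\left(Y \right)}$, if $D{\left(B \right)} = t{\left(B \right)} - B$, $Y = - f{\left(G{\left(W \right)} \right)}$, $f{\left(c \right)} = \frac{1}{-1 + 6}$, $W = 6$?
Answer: $\frac{16}{25} \approx 0.64$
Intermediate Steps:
$t{\left(x \right)} = 15 x^{2}$ ($t{\left(x \right)} = - 3 \left(- 5 x^{2}\right) = 15 x^{2}$)
$f{\left(c \right)} = \frac{1}{5}$
$Y = - \frac{1}{5}$ ($Y = \left(-1\right) \frac{1}{5} = - \frac{1}{5} \approx -0.2$)
$D{\left(B \right)} = - B + 15 B^{2}$ ($D{\left(B \right)} = 15 B^{2} - B = - B + 15 B^{2}$)
$D^{2}{\left(Y \right)} = \left(- \frac{-1 + 15 \left(- \frac{1}{5}\right)}{5}\right)^{2} = \left(- \frac{-1 - 3}{5}\right)^{2} = \left(\left(- \frac{1}{5}\right) \left(-4\right)\right)^{2} = \left(\frac{4}{5}\right)^{2} = \frac{16}{25}$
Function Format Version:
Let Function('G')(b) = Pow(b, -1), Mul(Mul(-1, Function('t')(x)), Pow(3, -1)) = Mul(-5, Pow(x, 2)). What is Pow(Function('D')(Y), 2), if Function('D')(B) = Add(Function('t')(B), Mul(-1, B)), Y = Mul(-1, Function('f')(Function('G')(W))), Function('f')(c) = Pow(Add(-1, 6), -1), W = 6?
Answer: Rational(16, 25) ≈ 0.64000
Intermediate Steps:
Function('t')(x) = Mul(15, Pow(x, 2)) (Function('t')(x) = Mul(-3, Mul(-5, Pow(x, 2))) = Mul(15, Pow(x, 2)))
Function('f')(c) = Rational(1, 5) (Function('f')(c) = Pow(5, -1) = Rational(1, 5))
Y = Rational(-1, 5) (Y = Mul(-1, Rational(1, 5)) = Rational(-1, 5) ≈ -0.20000)
Function('D')(B) = Add(Mul(-1, B), Mul(15, Pow(B, 2))) (Function('D')(B) = Add(Mul(15, Pow(B, 2)), Mul(-1, B)) = Add(Mul(-1, B), Mul(15, Pow(B, 2))))
Pow(Function('D')(Y), 2) = Pow(Mul(Rational(-1, 5), Add(-1, Mul(15, Rational(-1, 5)))), 2) = Pow(Mul(Rational(-1, 5), Add(-1, -3)), 2) = Pow(Mul(Rational(-1, 5), -4), 2) = Pow(Rational(4, 5), 2) = Rational(16, 25)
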